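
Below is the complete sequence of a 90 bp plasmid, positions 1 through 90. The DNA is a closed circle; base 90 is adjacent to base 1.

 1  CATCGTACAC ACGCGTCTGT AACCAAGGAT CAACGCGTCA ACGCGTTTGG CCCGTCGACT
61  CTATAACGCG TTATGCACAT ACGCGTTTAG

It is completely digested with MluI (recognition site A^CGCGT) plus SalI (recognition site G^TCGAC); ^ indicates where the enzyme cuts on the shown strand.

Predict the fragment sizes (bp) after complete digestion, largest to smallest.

MluI sites (ACGCGT) start at positions 11, 33, 41, 66, 81.
MluI cuts after the first base of each site, so after positions 11, 33, 41, 66, 81.
The SalI site (GTCGAC) starts at position 54.
SalI cuts after the first base of each site, so after position 54.
Combined cut positions: 11, 33, 41, 54, 66, 81.
Circular molecule, 6 cuts → 6 fragments:
  12–33 → 22 bp
  34–41 → 8 bp
  42–54 → 13 bp
  55–66 → 12 bp
  67–81 → 15 bp
  82–90 then 1–11 → 9 + 11 = 20 bp
Sorted largest to smallest: 22, 20, 15, 13, 12, 8 bp.

22, 20, 15, 13, 12, 8 bp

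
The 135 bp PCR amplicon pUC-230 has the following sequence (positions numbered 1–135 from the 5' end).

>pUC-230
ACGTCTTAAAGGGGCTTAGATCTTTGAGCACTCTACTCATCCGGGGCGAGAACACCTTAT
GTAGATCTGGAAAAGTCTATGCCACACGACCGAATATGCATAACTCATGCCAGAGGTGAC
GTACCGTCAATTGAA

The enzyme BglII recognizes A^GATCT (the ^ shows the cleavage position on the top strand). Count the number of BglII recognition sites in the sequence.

2

AGATCT occurs starting at positions 18, 63.
BglII cuts at 2 sites.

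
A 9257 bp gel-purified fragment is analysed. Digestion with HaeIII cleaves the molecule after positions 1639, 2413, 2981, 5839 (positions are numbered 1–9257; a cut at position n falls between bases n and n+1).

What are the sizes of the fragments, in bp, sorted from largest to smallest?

3418, 2858, 1639, 774, 568 bp

Linear molecule, 4 cuts → 5 fragments:
  1639 − 0 = 1639 bp
  2413 − 1639 = 774 bp
  2981 − 2413 = 568 bp
  5839 − 2981 = 2858 bp
  9257 − 5839 = 3418 bp
Sorted largest to smallest: 3418, 2858, 1639, 774, 568 bp.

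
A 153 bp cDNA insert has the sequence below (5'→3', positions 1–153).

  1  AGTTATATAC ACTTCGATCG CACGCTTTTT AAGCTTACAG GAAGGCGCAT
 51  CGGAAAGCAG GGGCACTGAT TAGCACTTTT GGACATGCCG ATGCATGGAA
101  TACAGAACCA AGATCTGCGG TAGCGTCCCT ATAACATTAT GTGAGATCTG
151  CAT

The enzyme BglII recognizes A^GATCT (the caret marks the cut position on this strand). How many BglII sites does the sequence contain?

AGATCT occurs starting at positions 111, 144.
BglII cuts at 2 sites.

2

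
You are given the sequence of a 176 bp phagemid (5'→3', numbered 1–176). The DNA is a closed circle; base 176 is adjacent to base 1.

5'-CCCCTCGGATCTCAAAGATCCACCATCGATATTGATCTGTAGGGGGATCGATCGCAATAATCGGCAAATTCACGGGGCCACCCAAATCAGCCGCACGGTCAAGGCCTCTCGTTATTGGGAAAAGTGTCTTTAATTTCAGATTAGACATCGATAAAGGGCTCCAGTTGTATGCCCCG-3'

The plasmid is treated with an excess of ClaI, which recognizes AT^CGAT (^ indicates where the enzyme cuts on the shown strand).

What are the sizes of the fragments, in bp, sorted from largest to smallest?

100, 54, 22 bp

ClaI sites (ATCGAT) start at positions 25, 47, 147.
ClaI cuts after base 2 of each site, so after positions 26, 48, 148.
Circular molecule, 3 cuts → 3 fragments:
  27–48 → 22 bp
  49–148 → 100 bp
  149–176 then 1–26 → 28 + 26 = 54 bp
Sorted largest to smallest: 100, 54, 22 bp.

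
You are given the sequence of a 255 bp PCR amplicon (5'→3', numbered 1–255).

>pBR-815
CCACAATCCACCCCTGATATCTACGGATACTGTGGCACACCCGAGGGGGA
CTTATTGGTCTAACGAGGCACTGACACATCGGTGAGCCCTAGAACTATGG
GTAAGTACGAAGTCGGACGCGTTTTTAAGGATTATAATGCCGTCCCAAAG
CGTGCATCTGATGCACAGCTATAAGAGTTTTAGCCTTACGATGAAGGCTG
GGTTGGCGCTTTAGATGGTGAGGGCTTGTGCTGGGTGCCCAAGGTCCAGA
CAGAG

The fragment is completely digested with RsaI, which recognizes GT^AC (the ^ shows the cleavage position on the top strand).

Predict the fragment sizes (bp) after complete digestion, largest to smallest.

The RsaI site (GTAC) starts at position 105.
RsaI cuts after base 2 of each site, so after position 106.
Linear molecule, 1 cut → 2 fragments:
  1–106 → 106 bp
  107–255 → 149 bp
Sorted largest to smallest: 149, 106 bp.

149, 106 bp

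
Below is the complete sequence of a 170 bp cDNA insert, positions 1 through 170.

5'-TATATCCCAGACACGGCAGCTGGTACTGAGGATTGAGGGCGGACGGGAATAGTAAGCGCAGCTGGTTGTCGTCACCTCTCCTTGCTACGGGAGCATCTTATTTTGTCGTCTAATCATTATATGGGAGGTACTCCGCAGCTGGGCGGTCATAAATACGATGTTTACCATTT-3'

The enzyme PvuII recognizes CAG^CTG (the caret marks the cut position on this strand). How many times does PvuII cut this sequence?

3

CAGCTG occurs starting at positions 17, 59, 136.
PvuII cuts at 3 sites.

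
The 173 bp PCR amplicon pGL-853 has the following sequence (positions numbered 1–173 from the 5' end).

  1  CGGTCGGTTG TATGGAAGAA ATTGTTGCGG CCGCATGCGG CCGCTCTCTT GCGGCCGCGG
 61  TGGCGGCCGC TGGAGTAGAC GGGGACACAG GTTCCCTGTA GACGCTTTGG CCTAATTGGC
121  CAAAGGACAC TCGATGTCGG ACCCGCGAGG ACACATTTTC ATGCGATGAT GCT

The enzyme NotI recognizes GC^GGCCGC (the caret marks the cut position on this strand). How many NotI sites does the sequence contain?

GCGGCCGC occurs starting at positions 27, 37, 51, 63.
NotI cuts at 4 sites.

4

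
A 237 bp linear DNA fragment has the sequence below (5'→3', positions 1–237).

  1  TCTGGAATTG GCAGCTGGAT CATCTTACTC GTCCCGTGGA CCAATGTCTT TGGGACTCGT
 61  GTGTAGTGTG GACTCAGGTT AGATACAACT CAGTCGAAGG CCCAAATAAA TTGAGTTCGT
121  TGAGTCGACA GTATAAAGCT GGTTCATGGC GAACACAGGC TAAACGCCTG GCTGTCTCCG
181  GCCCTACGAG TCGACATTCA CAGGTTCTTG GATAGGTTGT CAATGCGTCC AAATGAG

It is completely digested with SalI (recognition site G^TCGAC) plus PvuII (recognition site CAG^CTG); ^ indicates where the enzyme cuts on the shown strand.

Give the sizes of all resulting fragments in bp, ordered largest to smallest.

SalI sites (GTCGAC) start at positions 124, 190.
SalI cuts after the first base of each site, so after positions 124, 190.
The PvuII site (CAGCTG) starts at position 12.
PvuII cuts after base 3 of each site, so after position 14.
Combined cut positions: 14, 124, 190.
Linear molecule, 3 cuts → 4 fragments:
  1–14 → 14 bp
  15–124 → 110 bp
  125–190 → 66 bp
  191–237 → 47 bp
Sorted largest to smallest: 110, 66, 47, 14 bp.

110, 66, 47, 14 bp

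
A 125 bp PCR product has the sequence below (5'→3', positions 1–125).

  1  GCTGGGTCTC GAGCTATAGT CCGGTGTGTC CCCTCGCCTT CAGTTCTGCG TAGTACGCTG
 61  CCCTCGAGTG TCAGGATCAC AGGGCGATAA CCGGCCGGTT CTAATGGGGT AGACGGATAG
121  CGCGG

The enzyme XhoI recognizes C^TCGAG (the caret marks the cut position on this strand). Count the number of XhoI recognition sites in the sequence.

2

CTCGAG occurs starting at positions 8, 63.
XhoI cuts at 2 sites.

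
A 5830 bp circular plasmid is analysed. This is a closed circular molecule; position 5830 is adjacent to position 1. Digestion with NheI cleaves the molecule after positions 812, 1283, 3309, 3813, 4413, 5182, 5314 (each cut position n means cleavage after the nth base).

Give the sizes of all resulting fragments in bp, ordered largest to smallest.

Circular molecule, 7 cuts → 7 fragments:
  1283 − 812 = 471 bp
  3309 − 1283 = 2026 bp
  3813 − 3309 = 504 bp
  4413 − 3813 = 600 bp
  5182 − 4413 = 769 bp
  5314 − 5182 = 132 bp
  wrap: 5830 − 5314 + 812 = 1328 bp
Sorted largest to smallest: 2026, 1328, 769, 600, 504, 471, 132 bp.

2026, 1328, 769, 600, 504, 471, 132 bp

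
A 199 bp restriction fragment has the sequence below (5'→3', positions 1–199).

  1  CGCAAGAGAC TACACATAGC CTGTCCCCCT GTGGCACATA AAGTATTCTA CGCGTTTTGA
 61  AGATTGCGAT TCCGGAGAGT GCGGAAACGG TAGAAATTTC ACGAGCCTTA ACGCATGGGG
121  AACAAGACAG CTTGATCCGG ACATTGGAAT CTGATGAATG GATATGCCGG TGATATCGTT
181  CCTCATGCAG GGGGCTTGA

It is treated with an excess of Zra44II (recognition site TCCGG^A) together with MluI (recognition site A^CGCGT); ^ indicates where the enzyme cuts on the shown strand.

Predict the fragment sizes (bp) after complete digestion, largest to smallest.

Zra44II sites (TCCGGA) start at positions 71, 136.
Zra44II cuts after base 5 of each site (before the last base), so after positions 75, 140.
The MluI site (ACGCGT) starts at position 50.
MluI cuts after the first base of each site, so after position 50.
Combined cut positions: 50, 75, 140.
Linear molecule, 3 cuts → 4 fragments:
  1–50 → 50 bp
  51–75 → 25 bp
  76–140 → 65 bp
  141–199 → 59 bp
Sorted largest to smallest: 65, 59, 50, 25 bp.

65, 59, 50, 25 bp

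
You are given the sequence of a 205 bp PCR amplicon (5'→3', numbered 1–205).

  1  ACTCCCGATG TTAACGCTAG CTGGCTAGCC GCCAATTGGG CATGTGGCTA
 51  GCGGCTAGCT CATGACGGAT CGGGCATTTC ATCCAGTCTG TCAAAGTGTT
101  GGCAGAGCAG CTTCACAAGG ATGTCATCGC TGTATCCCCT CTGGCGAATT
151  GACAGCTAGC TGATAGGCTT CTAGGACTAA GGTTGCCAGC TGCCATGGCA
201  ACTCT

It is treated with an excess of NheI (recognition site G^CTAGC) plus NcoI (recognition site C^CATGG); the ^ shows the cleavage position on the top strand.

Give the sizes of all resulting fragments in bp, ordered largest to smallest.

NheI sites (GCTAGC) start at positions 16, 24, 47, 54, 155.
NheI cuts after the first base of each site, so after positions 16, 24, 47, 54, 155.
The NcoI site (CCATGG) starts at position 193.
NcoI cuts after the first base of each site, so after position 193.
Combined cut positions: 16, 24, 47, 54, 155, 193.
Linear molecule, 6 cuts → 7 fragments:
  1–16 → 16 bp
  17–24 → 8 bp
  25–47 → 23 bp
  48–54 → 7 bp
  55–155 → 101 bp
  156–193 → 38 bp
  194–205 → 12 bp
Sorted largest to smallest: 101, 38, 23, 16, 12, 8, 7 bp.

101, 38, 23, 16, 12, 8, 7 bp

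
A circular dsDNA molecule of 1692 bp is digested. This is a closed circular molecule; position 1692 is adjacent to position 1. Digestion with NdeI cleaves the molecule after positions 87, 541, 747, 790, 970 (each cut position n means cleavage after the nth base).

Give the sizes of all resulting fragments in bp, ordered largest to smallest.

809, 454, 206, 180, 43 bp

Circular molecule, 5 cuts → 5 fragments:
  541 − 87 = 454 bp
  747 − 541 = 206 bp
  790 − 747 = 43 bp
  970 − 790 = 180 bp
  wrap: 1692 − 970 + 87 = 809 bp
Sorted largest to smallest: 809, 454, 206, 180, 43 bp.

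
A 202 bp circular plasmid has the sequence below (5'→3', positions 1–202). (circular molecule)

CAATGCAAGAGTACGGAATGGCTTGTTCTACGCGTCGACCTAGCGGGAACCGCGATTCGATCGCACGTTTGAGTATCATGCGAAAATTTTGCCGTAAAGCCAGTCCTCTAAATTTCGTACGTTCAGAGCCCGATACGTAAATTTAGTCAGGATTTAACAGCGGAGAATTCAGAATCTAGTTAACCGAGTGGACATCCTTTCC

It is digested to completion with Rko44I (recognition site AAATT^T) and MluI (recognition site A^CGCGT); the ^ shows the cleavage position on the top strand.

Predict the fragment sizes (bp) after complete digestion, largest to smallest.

Rko44I sites (AAATTT) start at positions 84, 110, 139.
Rko44I cuts after base 5 of each site (before the last base), so after positions 88, 114, 143.
The MluI site (ACGCGT) starts at position 30.
MluI cuts after the first base of each site, so after position 30.
Combined cut positions: 30, 88, 114, 143.
Circular molecule, 4 cuts → 4 fragments:
  31–88 → 58 bp
  89–114 → 26 bp
  115–143 → 29 bp
  144–202 then 1–30 → 59 + 30 = 89 bp
Sorted largest to smallest: 89, 58, 29, 26 bp.

89, 58, 29, 26 bp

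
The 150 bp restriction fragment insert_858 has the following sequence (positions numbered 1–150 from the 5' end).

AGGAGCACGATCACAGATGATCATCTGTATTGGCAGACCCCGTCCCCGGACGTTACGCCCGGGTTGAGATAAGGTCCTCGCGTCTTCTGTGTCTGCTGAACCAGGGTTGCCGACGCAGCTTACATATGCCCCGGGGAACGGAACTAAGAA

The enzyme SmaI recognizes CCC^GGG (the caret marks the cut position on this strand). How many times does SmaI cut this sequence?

2

CCCGGG occurs starting at positions 58, 130.
SmaI cuts at 2 sites.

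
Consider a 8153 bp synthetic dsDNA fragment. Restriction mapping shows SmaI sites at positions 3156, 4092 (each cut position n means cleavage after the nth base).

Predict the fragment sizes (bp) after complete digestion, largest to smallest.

4061, 3156, 936 bp

Linear molecule, 2 cuts → 3 fragments:
  3156 − 0 = 3156 bp
  4092 − 3156 = 936 bp
  8153 − 4092 = 4061 bp
Sorted largest to smallest: 4061, 3156, 936 bp.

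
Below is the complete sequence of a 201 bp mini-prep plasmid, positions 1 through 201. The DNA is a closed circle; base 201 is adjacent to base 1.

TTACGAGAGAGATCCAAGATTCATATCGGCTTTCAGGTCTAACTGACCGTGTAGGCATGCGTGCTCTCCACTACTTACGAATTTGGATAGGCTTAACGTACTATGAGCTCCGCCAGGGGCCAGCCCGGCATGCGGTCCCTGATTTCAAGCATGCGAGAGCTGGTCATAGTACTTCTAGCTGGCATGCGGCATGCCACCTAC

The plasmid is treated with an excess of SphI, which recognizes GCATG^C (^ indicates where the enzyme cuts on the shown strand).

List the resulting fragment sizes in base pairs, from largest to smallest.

SphI sites (GCATGC) start at positions 55, 128, 149, 182, 189.
SphI cuts after base 5 of each site (before the last base), so after positions 59, 132, 153, 186, 193.
Circular molecule, 5 cuts → 5 fragments:
  60–132 → 73 bp
  133–153 → 21 bp
  154–186 → 33 bp
  187–193 → 7 bp
  194–201 then 1–59 → 8 + 59 = 67 bp
Sorted largest to smallest: 73, 67, 33, 21, 7 bp.

73, 67, 33, 21, 7 bp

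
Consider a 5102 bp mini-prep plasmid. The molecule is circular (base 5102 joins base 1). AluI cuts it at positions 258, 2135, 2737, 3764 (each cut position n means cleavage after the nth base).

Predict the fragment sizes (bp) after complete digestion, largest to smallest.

Circular molecule, 4 cuts → 4 fragments:
  2135 − 258 = 1877 bp
  2737 − 2135 = 602 bp
  3764 − 2737 = 1027 bp
  wrap: 5102 − 3764 + 258 = 1596 bp
Sorted largest to smallest: 1877, 1596, 1027, 602 bp.

1877, 1596, 1027, 602 bp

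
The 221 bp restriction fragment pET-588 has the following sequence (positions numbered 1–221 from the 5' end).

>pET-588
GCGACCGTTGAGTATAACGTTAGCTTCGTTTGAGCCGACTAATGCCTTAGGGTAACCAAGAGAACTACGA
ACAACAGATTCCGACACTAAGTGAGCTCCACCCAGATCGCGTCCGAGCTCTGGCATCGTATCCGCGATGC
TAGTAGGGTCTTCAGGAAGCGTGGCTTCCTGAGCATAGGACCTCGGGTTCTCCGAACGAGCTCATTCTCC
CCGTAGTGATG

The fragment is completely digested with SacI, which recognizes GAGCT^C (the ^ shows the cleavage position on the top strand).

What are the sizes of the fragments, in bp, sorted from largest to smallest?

SacI sites (GAGCTC) start at positions 93, 115, 198.
SacI cuts after base 5 of each site (before the last base), so after positions 97, 119, 202.
Linear molecule, 3 cuts → 4 fragments:
  1–97 → 97 bp
  98–119 → 22 bp
  120–202 → 83 bp
  203–221 → 19 bp
Sorted largest to smallest: 97, 83, 22, 19 bp.

97, 83, 22, 19 bp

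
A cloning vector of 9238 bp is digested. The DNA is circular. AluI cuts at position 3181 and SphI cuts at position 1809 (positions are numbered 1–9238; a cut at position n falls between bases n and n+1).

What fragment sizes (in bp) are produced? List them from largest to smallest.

Combined cut positions (sorted): 1809, 3181.
Circular molecule, 2 cuts → 2 fragments:
  3181 − 1809 = 1372 bp
  wrap: 9238 − 3181 + 1809 = 7866 bp
Sorted largest to smallest: 7866, 1372 bp.

7866, 1372 bp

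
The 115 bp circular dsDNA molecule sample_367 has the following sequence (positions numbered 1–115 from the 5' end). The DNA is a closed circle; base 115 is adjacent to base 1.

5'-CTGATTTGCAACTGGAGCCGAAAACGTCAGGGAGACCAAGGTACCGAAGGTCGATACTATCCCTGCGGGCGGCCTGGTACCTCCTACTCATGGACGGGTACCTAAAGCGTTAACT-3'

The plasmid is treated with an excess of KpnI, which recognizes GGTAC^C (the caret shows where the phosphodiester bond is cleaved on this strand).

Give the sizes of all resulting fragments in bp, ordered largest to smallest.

58, 36, 21 bp

KpnI sites (GGTACC) start at positions 40, 76, 97.
KpnI cuts after base 5 of each site (before the last base), so after positions 44, 80, 101.
Circular molecule, 3 cuts → 3 fragments:
  45–80 → 36 bp
  81–101 → 21 bp
  102–115 then 1–44 → 14 + 44 = 58 bp
Sorted largest to smallest: 58, 36, 21 bp.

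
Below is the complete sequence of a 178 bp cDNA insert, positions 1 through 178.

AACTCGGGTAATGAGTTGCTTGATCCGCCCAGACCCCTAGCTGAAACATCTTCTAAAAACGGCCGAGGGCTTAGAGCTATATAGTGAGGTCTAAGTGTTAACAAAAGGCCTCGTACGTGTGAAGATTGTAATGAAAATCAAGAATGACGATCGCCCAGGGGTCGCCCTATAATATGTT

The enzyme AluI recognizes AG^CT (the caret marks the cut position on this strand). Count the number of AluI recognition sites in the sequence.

AGCT occurs starting at positions 39, 75.
AluI cuts at 2 sites.

2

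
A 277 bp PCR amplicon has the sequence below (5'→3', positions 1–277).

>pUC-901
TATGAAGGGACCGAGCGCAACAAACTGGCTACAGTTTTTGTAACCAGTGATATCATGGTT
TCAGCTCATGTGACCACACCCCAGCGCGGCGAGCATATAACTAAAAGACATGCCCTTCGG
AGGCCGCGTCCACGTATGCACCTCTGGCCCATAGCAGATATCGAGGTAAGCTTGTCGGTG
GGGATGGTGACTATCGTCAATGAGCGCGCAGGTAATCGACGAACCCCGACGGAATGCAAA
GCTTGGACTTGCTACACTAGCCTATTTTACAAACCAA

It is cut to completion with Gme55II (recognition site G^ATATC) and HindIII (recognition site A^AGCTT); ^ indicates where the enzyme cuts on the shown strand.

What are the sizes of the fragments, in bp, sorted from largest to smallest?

Gme55II sites (GATATC) start at positions 49, 157.
Gme55II cuts after the first base of each site, so after positions 49, 157.
HindIII sites (AAGCTT) start at positions 168, 239.
HindIII cuts after the first base of each site, so after positions 168, 239.
Combined cut positions: 49, 157, 168, 239.
Linear molecule, 4 cuts → 5 fragments:
  1–49 → 49 bp
  50–157 → 108 bp
  158–168 → 11 bp
  169–239 → 71 bp
  240–277 → 38 bp
Sorted largest to smallest: 108, 71, 49, 38, 11 bp.

108, 71, 49, 38, 11 bp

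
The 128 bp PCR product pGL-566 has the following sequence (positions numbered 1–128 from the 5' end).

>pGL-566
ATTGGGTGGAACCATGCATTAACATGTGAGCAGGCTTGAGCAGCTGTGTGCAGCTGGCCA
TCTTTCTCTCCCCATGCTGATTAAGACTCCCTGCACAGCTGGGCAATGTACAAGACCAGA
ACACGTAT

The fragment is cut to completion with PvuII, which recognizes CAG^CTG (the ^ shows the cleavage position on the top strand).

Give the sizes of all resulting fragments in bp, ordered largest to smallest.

PvuII sites (CAGCTG) start at positions 41, 51, 96.
PvuII cuts after base 3 of each site, so after positions 43, 53, 98.
Linear molecule, 3 cuts → 4 fragments:
  1–43 → 43 bp
  44–53 → 10 bp
  54–98 → 45 bp
  99–128 → 30 bp
Sorted largest to smallest: 45, 43, 30, 10 bp.

45, 43, 30, 10 bp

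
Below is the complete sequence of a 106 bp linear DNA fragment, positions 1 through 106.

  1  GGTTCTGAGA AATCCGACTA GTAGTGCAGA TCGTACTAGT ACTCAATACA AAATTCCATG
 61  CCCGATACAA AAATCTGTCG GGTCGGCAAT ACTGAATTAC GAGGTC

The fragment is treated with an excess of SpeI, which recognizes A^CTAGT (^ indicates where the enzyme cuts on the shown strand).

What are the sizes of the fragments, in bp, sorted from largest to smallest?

71, 18, 17 bp

SpeI sites (ACTAGT) start at positions 17, 35.
SpeI cuts after the first base of each site, so after positions 17, 35.
Linear molecule, 2 cuts → 3 fragments:
  1–17 → 17 bp
  18–35 → 18 bp
  36–106 → 71 bp
Sorted largest to smallest: 71, 18, 17 bp.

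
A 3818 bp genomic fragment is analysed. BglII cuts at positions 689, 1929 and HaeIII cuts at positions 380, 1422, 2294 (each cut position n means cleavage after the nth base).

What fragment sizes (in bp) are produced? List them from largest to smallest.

Combined cut positions (sorted): 380, 689, 1422, 1929, 2294.
Linear molecule, 5 cuts → 6 fragments:
  380 − 0 = 380 bp
  689 − 380 = 309 bp
  1422 − 689 = 733 bp
  1929 − 1422 = 507 bp
  2294 − 1929 = 365 bp
  3818 − 2294 = 1524 bp
Sorted largest to smallest: 1524, 733, 507, 380, 365, 309 bp.

1524, 733, 507, 380, 365, 309 bp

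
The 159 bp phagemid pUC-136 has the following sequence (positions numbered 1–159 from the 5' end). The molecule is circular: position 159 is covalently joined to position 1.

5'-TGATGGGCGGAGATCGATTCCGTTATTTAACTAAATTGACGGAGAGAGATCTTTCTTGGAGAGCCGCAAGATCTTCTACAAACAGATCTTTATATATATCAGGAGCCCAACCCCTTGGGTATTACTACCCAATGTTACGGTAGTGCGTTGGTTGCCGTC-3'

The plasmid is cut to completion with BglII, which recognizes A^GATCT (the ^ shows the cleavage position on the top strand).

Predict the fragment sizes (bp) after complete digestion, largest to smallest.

BglII sites (AGATCT) start at positions 47, 69, 84.
BglII cuts after the first base of each site, so after positions 47, 69, 84.
Circular molecule, 3 cuts → 3 fragments:
  48–69 → 22 bp
  70–84 → 15 bp
  85–159 then 1–47 → 75 + 47 = 122 bp
Sorted largest to smallest: 122, 22, 15 bp.

122, 22, 15 bp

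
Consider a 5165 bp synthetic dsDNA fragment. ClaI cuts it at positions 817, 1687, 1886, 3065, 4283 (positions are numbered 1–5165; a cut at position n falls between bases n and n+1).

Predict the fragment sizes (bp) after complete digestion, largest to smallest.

Linear molecule, 5 cuts → 6 fragments:
  817 − 0 = 817 bp
  1687 − 817 = 870 bp
  1886 − 1687 = 199 bp
  3065 − 1886 = 1179 bp
  4283 − 3065 = 1218 bp
  5165 − 4283 = 882 bp
Sorted largest to smallest: 1218, 1179, 882, 870, 817, 199 bp.

1218, 1179, 882, 870, 817, 199 bp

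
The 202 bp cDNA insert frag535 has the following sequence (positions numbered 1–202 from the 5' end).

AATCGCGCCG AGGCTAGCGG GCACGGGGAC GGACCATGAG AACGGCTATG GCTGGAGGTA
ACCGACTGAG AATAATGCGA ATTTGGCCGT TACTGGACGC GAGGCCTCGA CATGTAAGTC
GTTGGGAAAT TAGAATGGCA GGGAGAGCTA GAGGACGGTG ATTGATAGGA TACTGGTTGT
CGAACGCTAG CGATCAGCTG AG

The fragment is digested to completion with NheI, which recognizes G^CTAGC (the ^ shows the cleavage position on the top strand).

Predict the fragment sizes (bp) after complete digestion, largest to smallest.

173, 16, 13 bp

NheI sites (GCTAGC) start at positions 13, 186.
NheI cuts after the first base of each site, so after positions 13, 186.
Linear molecule, 2 cuts → 3 fragments:
  1–13 → 13 bp
  14–186 → 173 bp
  187–202 → 16 bp
Sorted largest to smallest: 173, 16, 13 bp.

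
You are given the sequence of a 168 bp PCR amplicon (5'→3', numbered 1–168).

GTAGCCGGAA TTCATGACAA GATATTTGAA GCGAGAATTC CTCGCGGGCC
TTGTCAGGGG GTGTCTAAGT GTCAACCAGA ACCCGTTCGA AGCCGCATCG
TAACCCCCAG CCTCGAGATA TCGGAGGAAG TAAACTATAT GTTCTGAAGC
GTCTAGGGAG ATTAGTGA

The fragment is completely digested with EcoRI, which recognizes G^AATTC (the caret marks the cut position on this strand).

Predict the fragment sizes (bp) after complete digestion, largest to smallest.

133, 27, 8 bp

EcoRI sites (GAATTC) start at positions 8, 35.
EcoRI cuts after the first base of each site, so after positions 8, 35.
Linear molecule, 2 cuts → 3 fragments:
  1–8 → 8 bp
  9–35 → 27 bp
  36–168 → 133 bp
Sorted largest to smallest: 133, 27, 8 bp.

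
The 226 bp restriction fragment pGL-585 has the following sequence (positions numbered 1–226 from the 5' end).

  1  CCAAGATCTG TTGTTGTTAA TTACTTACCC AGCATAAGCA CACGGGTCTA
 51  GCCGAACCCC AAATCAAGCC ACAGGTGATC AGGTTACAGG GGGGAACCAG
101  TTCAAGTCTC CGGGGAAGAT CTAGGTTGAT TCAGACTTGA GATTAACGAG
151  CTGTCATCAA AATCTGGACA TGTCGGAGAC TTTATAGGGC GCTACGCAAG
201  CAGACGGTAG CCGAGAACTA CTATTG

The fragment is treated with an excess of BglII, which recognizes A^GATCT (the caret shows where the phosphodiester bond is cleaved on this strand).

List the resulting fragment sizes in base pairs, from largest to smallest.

BglII sites (AGATCT) start at positions 4, 117.
BglII cuts after the first base of each site, so after positions 4, 117.
Linear molecule, 2 cuts → 3 fragments:
  1–4 → 4 bp
  5–117 → 113 bp
  118–226 → 109 bp
Sorted largest to smallest: 113, 109, 4 bp.

113, 109, 4 bp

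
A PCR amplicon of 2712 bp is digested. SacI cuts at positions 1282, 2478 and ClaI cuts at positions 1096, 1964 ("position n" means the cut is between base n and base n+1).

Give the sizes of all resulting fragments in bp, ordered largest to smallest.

1096, 682, 514, 234, 186 bp

Combined cut positions (sorted): 1096, 1282, 1964, 2478.
Linear molecule, 4 cuts → 5 fragments:
  1096 − 0 = 1096 bp
  1282 − 1096 = 186 bp
  1964 − 1282 = 682 bp
  2478 − 1964 = 514 bp
  2712 − 2478 = 234 bp
Sorted largest to smallest: 1096, 682, 514, 234, 186 bp.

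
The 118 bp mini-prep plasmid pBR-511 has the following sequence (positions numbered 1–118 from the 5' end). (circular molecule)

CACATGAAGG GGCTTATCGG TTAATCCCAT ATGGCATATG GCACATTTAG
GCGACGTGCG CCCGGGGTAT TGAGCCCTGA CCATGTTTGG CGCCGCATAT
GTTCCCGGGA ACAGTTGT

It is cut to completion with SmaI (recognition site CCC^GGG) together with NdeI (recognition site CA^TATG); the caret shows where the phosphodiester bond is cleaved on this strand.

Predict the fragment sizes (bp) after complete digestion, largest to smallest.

41, 34, 27, 9, 7 bp

SmaI sites (CCCGGG) start at positions 61, 104.
SmaI cuts after base 3 of each site, so after positions 63, 106.
NdeI sites (CATATG) start at positions 28, 35, 96.
NdeI cuts after base 2 of each site, so after positions 29, 36, 97.
Combined cut positions: 29, 36, 63, 97, 106.
Circular molecule, 5 cuts → 5 fragments:
  30–36 → 7 bp
  37–63 → 27 bp
  64–97 → 34 bp
  98–106 → 9 bp
  107–118 then 1–29 → 12 + 29 = 41 bp
Sorted largest to smallest: 41, 34, 27, 9, 7 bp.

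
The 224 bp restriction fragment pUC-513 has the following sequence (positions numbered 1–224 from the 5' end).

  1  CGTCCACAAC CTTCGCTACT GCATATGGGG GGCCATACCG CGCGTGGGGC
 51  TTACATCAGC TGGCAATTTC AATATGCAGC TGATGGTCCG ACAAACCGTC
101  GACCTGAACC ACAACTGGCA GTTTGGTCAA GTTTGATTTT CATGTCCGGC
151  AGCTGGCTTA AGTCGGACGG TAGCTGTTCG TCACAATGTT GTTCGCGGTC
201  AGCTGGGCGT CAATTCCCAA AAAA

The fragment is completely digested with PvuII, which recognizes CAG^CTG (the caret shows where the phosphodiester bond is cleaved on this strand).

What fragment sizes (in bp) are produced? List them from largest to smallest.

PvuII sites (CAGCTG) start at positions 57, 77, 150, 200.
PvuII cuts after base 3 of each site, so after positions 59, 79, 152, 202.
Linear molecule, 4 cuts → 5 fragments:
  1–59 → 59 bp
  60–79 → 20 bp
  80–152 → 73 bp
  153–202 → 50 bp
  203–224 → 22 bp
Sorted largest to smallest: 73, 59, 50, 22, 20 bp.

73, 59, 50, 22, 20 bp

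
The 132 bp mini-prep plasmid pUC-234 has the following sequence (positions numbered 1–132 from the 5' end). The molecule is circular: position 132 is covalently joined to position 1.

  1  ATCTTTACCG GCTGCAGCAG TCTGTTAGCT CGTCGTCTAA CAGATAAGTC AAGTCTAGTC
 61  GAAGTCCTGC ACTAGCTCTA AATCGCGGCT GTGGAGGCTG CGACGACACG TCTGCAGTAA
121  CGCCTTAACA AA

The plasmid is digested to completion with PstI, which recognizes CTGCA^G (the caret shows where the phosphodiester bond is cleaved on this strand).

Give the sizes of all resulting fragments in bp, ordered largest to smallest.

100, 32 bp

PstI sites (CTGCAG) start at positions 12, 112.
PstI cuts after base 5 of each site (before the last base), so after positions 16, 116.
Circular molecule, 2 cuts → 2 fragments:
  17–116 → 100 bp
  117–132 then 1–16 → 16 + 16 = 32 bp
Sorted largest to smallest: 100, 32 bp.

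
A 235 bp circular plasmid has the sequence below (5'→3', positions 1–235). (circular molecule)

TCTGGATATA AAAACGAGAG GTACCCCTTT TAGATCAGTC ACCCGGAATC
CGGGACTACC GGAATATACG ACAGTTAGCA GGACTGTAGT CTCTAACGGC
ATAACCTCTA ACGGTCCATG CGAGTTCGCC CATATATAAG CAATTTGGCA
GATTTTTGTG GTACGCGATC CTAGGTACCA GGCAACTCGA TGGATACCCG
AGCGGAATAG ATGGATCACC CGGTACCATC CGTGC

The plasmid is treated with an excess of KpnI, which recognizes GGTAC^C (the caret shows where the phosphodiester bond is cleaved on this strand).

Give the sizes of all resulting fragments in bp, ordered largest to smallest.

KpnI sites (GGTACC) start at positions 20, 174, 222.
KpnI cuts after base 5 of each site (before the last base), so after positions 24, 178, 226.
Circular molecule, 3 cuts → 3 fragments:
  25–178 → 154 bp
  179–226 → 48 bp
  227–235 then 1–24 → 9 + 24 = 33 bp
Sorted largest to smallest: 154, 48, 33 bp.

154, 48, 33 bp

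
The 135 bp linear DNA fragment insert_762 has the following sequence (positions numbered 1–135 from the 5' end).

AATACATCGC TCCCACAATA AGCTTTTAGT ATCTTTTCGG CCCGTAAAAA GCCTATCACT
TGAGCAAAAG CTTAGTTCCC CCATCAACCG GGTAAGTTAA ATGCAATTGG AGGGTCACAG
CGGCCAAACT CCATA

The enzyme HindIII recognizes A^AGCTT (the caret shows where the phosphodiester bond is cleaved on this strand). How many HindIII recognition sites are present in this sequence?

2

AAGCTT occurs starting at positions 20, 68.
HindIII cuts at 2 sites.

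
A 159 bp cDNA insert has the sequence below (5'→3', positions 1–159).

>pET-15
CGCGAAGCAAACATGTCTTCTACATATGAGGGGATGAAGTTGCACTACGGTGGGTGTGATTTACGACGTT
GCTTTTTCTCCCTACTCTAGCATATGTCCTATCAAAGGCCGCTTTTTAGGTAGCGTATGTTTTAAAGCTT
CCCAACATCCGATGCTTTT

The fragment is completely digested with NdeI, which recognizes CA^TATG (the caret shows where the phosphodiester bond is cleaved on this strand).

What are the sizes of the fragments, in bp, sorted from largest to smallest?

NdeI sites (CATATG) start at positions 23, 91.
NdeI cuts after base 2 of each site, so after positions 24, 92.
Linear molecule, 2 cuts → 3 fragments:
  1–24 → 24 bp
  25–92 → 68 bp
  93–159 → 67 bp
Sorted largest to smallest: 68, 67, 24 bp.

68, 67, 24 bp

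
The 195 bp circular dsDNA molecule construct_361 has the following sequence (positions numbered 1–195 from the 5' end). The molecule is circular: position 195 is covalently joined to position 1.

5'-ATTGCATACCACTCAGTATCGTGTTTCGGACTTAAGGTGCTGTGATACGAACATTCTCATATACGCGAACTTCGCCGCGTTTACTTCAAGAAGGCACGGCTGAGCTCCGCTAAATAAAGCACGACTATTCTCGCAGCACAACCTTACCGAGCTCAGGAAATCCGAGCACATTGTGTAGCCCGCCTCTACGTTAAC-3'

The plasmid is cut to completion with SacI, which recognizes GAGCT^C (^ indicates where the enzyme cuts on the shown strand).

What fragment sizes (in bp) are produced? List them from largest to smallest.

148, 47 bp

SacI sites (GAGCTC) start at positions 102, 149.
SacI cuts after base 5 of each site (before the last base), so after positions 106, 153.
Circular molecule, 2 cuts → 2 fragments:
  107–153 → 47 bp
  154–195 then 1–106 → 42 + 106 = 148 bp
Sorted largest to smallest: 148, 47 bp.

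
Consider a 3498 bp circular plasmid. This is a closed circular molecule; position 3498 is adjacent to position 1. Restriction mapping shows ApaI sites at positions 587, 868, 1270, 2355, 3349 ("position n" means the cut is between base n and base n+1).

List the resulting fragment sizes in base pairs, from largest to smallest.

Circular molecule, 5 cuts → 5 fragments:
  868 − 587 = 281 bp
  1270 − 868 = 402 bp
  2355 − 1270 = 1085 bp
  3349 − 2355 = 994 bp
  wrap: 3498 − 3349 + 587 = 736 bp
Sorted largest to smallest: 1085, 994, 736, 402, 281 bp.

1085, 994, 736, 402, 281 bp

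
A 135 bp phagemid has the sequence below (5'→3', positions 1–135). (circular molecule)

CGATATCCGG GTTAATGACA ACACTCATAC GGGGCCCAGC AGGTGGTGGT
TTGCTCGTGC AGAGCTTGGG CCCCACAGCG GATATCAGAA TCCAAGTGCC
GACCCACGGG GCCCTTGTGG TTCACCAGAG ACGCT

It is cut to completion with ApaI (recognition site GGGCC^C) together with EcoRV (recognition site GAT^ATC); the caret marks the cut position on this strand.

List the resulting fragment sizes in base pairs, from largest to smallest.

ApaI sites (GGGCCC) start at positions 32, 68, 109.
ApaI cuts after base 5 of each site (before the last base), so after positions 36, 72, 113.
EcoRV sites (GATATC) start at positions 2, 81.
EcoRV cuts after base 3 of each site, so after positions 4, 83.
Combined cut positions: 4, 36, 72, 83, 113.
Circular molecule, 5 cuts → 5 fragments:
  5–36 → 32 bp
  37–72 → 36 bp
  73–83 → 11 bp
  84–113 → 30 bp
  114–135 then 1–4 → 22 + 4 = 26 bp
Sorted largest to smallest: 36, 32, 30, 26, 11 bp.

36, 32, 30, 26, 11 bp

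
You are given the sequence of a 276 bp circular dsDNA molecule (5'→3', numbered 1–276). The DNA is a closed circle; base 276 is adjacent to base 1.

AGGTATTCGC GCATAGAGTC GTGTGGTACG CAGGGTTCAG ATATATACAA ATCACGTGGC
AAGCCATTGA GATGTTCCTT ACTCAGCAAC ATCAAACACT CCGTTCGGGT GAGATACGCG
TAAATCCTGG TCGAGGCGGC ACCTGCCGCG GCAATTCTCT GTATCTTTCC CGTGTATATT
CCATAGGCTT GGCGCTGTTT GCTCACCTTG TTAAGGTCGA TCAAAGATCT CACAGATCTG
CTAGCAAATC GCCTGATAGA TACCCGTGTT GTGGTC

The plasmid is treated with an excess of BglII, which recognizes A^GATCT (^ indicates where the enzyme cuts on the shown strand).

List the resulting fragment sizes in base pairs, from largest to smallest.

BglII sites (AGATCT) start at positions 225, 234.
BglII cuts after the first base of each site, so after positions 225, 234.
Circular molecule, 2 cuts → 2 fragments:
  226–234 → 9 bp
  235–276 then 1–225 → 42 + 225 = 267 bp
Sorted largest to smallest: 267, 9 bp.

267, 9 bp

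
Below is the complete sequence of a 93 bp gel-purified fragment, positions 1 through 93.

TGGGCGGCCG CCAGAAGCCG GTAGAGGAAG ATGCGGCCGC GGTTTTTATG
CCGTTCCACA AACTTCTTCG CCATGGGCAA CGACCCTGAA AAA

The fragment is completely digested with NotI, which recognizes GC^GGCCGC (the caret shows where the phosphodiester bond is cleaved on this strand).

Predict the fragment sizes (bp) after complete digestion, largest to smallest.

NotI sites (GCGGCCGC) start at positions 4, 33.
NotI cuts after base 2 of each site, so after positions 5, 34.
Linear molecule, 2 cuts → 3 fragments:
  1–5 → 5 bp
  6–34 → 29 bp
  35–93 → 59 bp
Sorted largest to smallest: 59, 29, 5 bp.

59, 29, 5 bp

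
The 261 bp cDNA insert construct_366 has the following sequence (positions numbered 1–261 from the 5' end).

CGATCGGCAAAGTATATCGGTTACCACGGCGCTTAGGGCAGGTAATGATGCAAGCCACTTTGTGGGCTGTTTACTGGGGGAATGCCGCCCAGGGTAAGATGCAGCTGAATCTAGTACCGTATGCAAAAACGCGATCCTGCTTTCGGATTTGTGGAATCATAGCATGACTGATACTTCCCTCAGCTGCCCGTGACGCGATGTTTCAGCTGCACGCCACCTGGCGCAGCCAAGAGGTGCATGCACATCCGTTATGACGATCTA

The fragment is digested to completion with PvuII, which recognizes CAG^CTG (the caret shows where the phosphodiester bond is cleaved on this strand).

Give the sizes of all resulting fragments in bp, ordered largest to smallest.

PvuII sites (CAGCTG) start at positions 102, 181, 204.
PvuII cuts after base 3 of each site, so after positions 104, 183, 206.
Linear molecule, 3 cuts → 4 fragments:
  1–104 → 104 bp
  105–183 → 79 bp
  184–206 → 23 bp
  207–261 → 55 bp
Sorted largest to smallest: 104, 79, 55, 23 bp.

104, 79, 55, 23 bp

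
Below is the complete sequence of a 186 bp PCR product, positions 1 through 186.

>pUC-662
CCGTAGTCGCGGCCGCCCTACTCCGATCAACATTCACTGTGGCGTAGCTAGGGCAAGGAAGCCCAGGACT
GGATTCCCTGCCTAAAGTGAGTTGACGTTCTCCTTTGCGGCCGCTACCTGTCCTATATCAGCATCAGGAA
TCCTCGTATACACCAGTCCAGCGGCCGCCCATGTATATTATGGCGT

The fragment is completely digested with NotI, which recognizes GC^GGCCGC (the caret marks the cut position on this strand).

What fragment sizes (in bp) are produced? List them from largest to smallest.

NotI sites (GCGGCCGC) start at positions 9, 107, 161.
NotI cuts after base 2 of each site, so after positions 10, 108, 162.
Linear molecule, 3 cuts → 4 fragments:
  1–10 → 10 bp
  11–108 → 98 bp
  109–162 → 54 bp
  163–186 → 24 bp
Sorted largest to smallest: 98, 54, 24, 10 bp.

98, 54, 24, 10 bp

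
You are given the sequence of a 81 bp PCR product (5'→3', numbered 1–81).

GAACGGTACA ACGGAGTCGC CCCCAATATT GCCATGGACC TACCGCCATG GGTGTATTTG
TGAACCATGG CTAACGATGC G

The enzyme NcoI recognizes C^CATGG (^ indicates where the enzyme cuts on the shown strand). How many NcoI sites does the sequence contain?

3

CCATGG occurs starting at positions 32, 46, 65.
NcoI cuts at 3 sites.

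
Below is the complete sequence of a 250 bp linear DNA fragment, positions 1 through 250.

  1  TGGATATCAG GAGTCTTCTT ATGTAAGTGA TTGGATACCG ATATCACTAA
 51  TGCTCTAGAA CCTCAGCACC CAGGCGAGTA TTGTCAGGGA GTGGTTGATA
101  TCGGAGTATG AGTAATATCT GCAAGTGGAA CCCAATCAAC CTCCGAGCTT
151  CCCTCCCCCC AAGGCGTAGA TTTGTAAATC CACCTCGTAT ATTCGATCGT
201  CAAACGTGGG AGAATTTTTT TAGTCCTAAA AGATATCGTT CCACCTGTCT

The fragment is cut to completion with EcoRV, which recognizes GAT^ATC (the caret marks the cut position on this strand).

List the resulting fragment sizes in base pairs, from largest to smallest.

135, 57, 37, 16, 5 bp

EcoRV sites (GATATC) start at positions 3, 40, 97, 232.
EcoRV cuts after base 3 of each site, so after positions 5, 42, 99, 234.
Linear molecule, 4 cuts → 5 fragments:
  1–5 → 5 bp
  6–42 → 37 bp
  43–99 → 57 bp
  100–234 → 135 bp
  235–250 → 16 bp
Sorted largest to smallest: 135, 57, 37, 16, 5 bp.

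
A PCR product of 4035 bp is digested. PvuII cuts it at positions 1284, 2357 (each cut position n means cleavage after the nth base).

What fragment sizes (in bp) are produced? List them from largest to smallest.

Linear molecule, 2 cuts → 3 fragments:
  1284 − 0 = 1284 bp
  2357 − 1284 = 1073 bp
  4035 − 2357 = 1678 bp
Sorted largest to smallest: 1678, 1284, 1073 bp.

1678, 1284, 1073 bp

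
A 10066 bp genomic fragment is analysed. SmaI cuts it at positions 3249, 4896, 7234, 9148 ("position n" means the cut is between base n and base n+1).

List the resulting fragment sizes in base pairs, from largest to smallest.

3249, 2338, 1914, 1647, 918 bp

Linear molecule, 4 cuts → 5 fragments:
  3249 − 0 = 3249 bp
  4896 − 3249 = 1647 bp
  7234 − 4896 = 2338 bp
  9148 − 7234 = 1914 bp
  10066 − 9148 = 918 bp
Sorted largest to smallest: 3249, 2338, 1914, 1647, 918 bp.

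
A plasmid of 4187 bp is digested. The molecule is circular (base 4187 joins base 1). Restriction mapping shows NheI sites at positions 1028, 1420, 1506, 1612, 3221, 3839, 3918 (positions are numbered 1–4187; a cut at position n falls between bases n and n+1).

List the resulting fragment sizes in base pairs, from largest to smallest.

Circular molecule, 7 cuts → 7 fragments:
  1420 − 1028 = 392 bp
  1506 − 1420 = 86 bp
  1612 − 1506 = 106 bp
  3221 − 1612 = 1609 bp
  3839 − 3221 = 618 bp
  3918 − 3839 = 79 bp
  wrap: 4187 − 3918 + 1028 = 1297 bp
Sorted largest to smallest: 1609, 1297, 618, 392, 106, 86, 79 bp.

1609, 1297, 618, 392, 106, 86, 79 bp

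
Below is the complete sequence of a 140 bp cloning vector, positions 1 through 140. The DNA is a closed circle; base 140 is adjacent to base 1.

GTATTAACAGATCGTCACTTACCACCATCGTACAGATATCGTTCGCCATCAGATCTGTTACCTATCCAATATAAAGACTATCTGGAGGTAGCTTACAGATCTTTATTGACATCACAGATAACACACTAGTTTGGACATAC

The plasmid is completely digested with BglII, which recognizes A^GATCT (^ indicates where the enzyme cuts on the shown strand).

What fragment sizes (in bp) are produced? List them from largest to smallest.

BglII sites (AGATCT) start at positions 51, 97.
BglII cuts after the first base of each site, so after positions 51, 97.
Circular molecule, 2 cuts → 2 fragments:
  52–97 → 46 bp
  98–140 then 1–51 → 43 + 51 = 94 bp
Sorted largest to smallest: 94, 46 bp.

94, 46 bp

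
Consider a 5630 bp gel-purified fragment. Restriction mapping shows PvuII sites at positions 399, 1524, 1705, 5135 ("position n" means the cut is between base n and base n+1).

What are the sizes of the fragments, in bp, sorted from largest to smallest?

3430, 1125, 495, 399, 181 bp

Linear molecule, 4 cuts → 5 fragments:
  399 − 0 = 399 bp
  1524 − 399 = 1125 bp
  1705 − 1524 = 181 bp
  5135 − 1705 = 3430 bp
  5630 − 5135 = 495 bp
Sorted largest to smallest: 3430, 1125, 495, 399, 181 bp.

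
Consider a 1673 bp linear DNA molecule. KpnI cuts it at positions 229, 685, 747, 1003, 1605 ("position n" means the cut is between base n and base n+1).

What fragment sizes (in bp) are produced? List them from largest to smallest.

602, 456, 256, 229, 68, 62 bp

Linear molecule, 5 cuts → 6 fragments:
  229 − 0 = 229 bp
  685 − 229 = 456 bp
  747 − 685 = 62 bp
  1003 − 747 = 256 bp
  1605 − 1003 = 602 bp
  1673 − 1605 = 68 bp
Sorted largest to smallest: 602, 456, 256, 229, 68, 62 bp.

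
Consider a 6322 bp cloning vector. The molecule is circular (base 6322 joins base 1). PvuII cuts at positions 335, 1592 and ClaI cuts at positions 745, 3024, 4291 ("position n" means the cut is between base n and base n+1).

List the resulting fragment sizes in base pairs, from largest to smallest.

2366, 1432, 1267, 847, 410 bp

Combined cut positions (sorted): 335, 745, 1592, 3024, 4291.
Circular molecule, 5 cuts → 5 fragments:
  745 − 335 = 410 bp
  1592 − 745 = 847 bp
  3024 − 1592 = 1432 bp
  4291 − 3024 = 1267 bp
  wrap: 6322 − 4291 + 335 = 2366 bp
Sorted largest to smallest: 2366, 1432, 1267, 847, 410 bp.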